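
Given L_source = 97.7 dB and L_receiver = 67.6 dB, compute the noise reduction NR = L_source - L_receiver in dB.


NR = L_source - L_receiver (difference between source and receiving room levels)
NR = 97.7 - 67.6 = 30.1 dB


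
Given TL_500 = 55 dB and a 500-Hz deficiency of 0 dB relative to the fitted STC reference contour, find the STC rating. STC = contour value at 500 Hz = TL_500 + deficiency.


By ASTM E413, STC = value of the fitted reference contour at 500 Hz.
Contour value at 500 Hz = TL_500 + deficiency = 55 + 0 = 55
STC = 55


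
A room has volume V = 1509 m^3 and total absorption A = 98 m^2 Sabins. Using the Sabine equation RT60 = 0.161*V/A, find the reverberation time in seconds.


RT60 = 0.161 * 1509 / 98 = 2.4791 s


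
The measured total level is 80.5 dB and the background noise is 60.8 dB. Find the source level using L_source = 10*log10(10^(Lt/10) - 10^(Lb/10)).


10^(80.5/10) = 1.12202e+08
10^(60.8/10) = 1.20226e+06
Difference = 1.12202e+08 - 1.20226e+06 = 1.11e+08
L_source = 10*log10(1.11e+08) = 80.453 dB


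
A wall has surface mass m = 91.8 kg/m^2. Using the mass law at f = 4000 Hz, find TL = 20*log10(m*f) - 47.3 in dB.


m * f = 91.8 * 4000 = 367200
20*log10(367200) = 111.298 dB
TL = 111.298 - 47.3 = 63.998 dB


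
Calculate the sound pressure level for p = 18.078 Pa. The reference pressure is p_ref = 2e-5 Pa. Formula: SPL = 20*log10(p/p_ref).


p / p_ref = 18.078 / 2e-5 = 903900
SPL = 20 * log10(903900) = 119.12 dB


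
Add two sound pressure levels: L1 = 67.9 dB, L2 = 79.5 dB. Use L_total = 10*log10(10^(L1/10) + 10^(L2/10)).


10^(67.9/10) = 6.16595e+06
10^(79.5/10) = 8.91251e+07
Sum = 6.16595e+06 + 8.91251e+07 = 9.5291e+07
L_total = 10*log10(9.5291e+07) = 79.791 dB


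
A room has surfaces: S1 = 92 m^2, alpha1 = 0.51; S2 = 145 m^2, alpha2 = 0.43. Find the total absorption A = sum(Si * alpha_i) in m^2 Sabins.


92 * 0.51 = 46.92
145 * 0.43 = 62.35
A_total = 46.92 + 62.35 = 109.27 m^2


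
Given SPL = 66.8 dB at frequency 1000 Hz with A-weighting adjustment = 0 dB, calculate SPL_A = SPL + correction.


A-weighting table: 1000 Hz -> 0 dB correction
SPL_A = SPL + correction = 66.8 + (0) = 66.8 dBA


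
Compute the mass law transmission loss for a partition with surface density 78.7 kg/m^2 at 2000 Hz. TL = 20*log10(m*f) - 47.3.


m * f = 78.7 * 2000 = 157400
20*log10(157400) = 103.94 dB
TL = 103.94 - 47.3 = 56.64 dB


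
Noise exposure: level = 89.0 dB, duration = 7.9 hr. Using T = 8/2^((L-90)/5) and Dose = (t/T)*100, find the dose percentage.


T_allowed = 8 / 2^((89.0 - 90)/5) = 9.18959 hr
Dose = 7.9 / 9.18959 * 100 = 85.967 %


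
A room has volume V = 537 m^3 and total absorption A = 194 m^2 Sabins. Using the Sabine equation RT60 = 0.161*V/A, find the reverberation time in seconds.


RT60 = 0.161 * 537 / 194 = 0.44565 s


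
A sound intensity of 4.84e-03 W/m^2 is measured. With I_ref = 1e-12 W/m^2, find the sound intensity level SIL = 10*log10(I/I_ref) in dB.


I / I_ref = 4.84e-03 / 1e-12 = 4.84e+09
SIL = 10 * log10(4.84e+09) = 96.848 dB


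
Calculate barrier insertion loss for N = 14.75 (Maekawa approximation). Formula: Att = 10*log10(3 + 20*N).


3 + 20*N = 3 + 20*14.75 = 298
Att = 10*log10(298) = 24.742 dB


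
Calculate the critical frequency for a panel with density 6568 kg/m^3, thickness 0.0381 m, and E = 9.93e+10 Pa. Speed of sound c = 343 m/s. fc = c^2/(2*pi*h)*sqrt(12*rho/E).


12*rho/E = 12*6568/9.93e+10 = 7.93716e-07
sqrt(12*rho/E) = sqrt(7.93716e-07) = 0.000890907
c^2/(2*pi*h) = 343^2/(2*pi*0.0381) = 491455
fc = 491455 * 0.000890907 = 437.84 Hz


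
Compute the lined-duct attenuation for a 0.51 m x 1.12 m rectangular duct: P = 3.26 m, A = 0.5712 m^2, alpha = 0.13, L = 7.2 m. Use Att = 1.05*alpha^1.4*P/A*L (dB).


alpha^1.4 = 0.13^1.4 = 0.0574805
Attenuation rate = 1.05 * alpha^1.4 * P / A
= 1.05 * 0.0574805 * 3.26 / 0.5712 = 0.34446 dB/m
Total Att = 0.34446 * 7.2 = 2.4801 dB


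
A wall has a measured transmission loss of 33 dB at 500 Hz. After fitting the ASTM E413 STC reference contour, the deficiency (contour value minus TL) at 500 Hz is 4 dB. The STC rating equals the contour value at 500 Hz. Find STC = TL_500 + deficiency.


By ASTM E413, STC = value of the fitted reference contour at 500 Hz.
Contour value at 500 Hz = TL_500 + deficiency = 33 + 4 = 37
STC = 37


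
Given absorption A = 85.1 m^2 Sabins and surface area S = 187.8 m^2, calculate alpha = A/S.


Absorption coefficient = absorbed power / incident power
alpha = A / S = 85.1 / 187.8 = 0.45314


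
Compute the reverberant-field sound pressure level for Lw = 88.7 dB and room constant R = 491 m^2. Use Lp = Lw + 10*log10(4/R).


4/R = 4/491 = 0.00814664
Lp = 88.7 + 10*log10(0.00814664) = 67.81 dB


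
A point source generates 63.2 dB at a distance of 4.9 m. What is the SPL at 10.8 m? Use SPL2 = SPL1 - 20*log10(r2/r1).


r2/r1 = 10.8/4.9 = 2.20408
Correction = 20*log10(2.20408) = 6.86455 dB
SPL2 = 63.2 - 6.86455 = 56.335 dB


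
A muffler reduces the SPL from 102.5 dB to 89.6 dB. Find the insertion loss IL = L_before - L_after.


Insertion loss = SPL without muffler - SPL with muffler
IL = 102.5 - 89.6 = 12.9 dB


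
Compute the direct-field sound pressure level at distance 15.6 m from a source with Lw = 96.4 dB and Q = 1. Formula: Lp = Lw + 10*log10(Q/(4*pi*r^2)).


4*pi*r^2 = 4*pi*15.6^2 = 3058.15 m^2
Q / (4*pi*r^2) = 1 / 3058.15 = 0.000326995
Lp = 96.4 + 10*log10(0.000326995) = 61.545 dB


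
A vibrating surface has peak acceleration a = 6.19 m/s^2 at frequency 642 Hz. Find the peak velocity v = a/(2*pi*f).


omega = 2*pi*f = 2*pi*642 = 4033.8 rad/s
v = a / omega = 6.19 / 4033.8 = 0.0015345 m/s


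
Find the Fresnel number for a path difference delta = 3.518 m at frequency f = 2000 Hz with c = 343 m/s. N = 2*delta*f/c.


N = 2*delta*f/c = 2*delta/lambda, where lambda = c/f
lambda = 343 / 2000 = 0.1715 m
N = 2 * 3.518 / 0.1715 = 41.026


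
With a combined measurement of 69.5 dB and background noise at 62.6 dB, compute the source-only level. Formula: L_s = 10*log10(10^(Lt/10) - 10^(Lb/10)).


10^(69.5/10) = 8.91251e+06
10^(62.6/10) = 1.8197e+06
Difference = 8.91251e+06 - 1.8197e+06 = 7.09281e+06
L_source = 10*log10(7.09281e+06) = 68.508 dB


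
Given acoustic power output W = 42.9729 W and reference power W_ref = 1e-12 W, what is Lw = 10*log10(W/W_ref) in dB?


W / W_ref = 42.9729 / 1e-12 = 4.29729e+13
Lw = 10 * log10(4.29729e+13) = 136.33 dB


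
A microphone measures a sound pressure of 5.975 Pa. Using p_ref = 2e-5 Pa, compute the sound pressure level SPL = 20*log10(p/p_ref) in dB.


p / p_ref = 5.975 / 2e-5 = 298750
SPL = 20 * log10(298750) = 109.51 dB


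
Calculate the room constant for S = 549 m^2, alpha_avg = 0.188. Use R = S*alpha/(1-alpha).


R = 549 * 0.188 / (1 - 0.188) = 127.11 m^2


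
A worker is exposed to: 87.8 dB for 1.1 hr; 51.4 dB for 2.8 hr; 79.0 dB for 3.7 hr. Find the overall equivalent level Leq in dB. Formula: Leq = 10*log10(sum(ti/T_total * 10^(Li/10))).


T_total = 1.1 + 2.8 + 3.7 = 7.6 hr
(1.1/7.6) * 10^(87.8/10) = 8.72126e+07
(2.8/7.6) * 10^(51.4/10) = 50856.3
(3.7/7.6) * 10^(79.0/10) = 3.86712e+07
Sum = 8.72126e+07 + 50856.3 + 3.86712e+07 = 1.25935e+08
Leq = 10*log10(1.25935e+08) = 81.001 dB


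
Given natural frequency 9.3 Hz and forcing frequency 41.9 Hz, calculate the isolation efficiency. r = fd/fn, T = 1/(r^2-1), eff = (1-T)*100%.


r = 41.9 / 9.3 = 4.50538
r^2 - 1 = 4.50538^2 - 1 = 19.2984
T = 1/19.2984 = 0.0518178
Efficiency = (1 - 0.0518178)*100 = 94.818 %


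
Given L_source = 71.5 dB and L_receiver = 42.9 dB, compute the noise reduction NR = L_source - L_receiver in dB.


NR = L_source - L_receiver (difference between source and receiving room levels)
NR = 71.5 - 42.9 = 28.6 dB


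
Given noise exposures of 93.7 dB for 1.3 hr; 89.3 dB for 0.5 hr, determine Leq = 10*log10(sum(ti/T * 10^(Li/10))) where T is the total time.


T_total = 1.3 + 0.5 = 1.8 hr
(1.3/1.8) * 10^(93.7/10) = 1.69305e+09
(0.5/1.8) * 10^(89.3/10) = 2.36427e+08
Sum = 1.69305e+09 + 2.36427e+08 = 1.92948e+09
Leq = 10*log10(1.92948e+09) = 92.854 dB


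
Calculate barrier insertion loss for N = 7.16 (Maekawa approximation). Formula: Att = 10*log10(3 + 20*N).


3 + 20*N = 3 + 20*7.16 = 146.2
Att = 10*log10(146.2) = 21.649 dB


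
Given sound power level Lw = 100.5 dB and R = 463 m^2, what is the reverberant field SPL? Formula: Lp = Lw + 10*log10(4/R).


4/R = 4/463 = 0.00863931
Lp = 100.5 + 10*log10(0.00863931) = 79.865 dB


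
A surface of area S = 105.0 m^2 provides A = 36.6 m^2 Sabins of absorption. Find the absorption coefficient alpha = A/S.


Absorption coefficient = absorbed power / incident power
alpha = A / S = 36.6 / 105.0 = 0.34857


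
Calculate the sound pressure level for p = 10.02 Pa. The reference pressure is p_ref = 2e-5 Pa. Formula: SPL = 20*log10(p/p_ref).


p / p_ref = 10.02 / 2e-5 = 501000
SPL = 20 * log10(501000) = 114 dB


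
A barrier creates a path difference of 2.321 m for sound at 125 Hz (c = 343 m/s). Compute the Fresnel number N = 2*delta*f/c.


N = 2*delta*f/c = 2*delta/lambda, where lambda = c/f
lambda = 343 / 125 = 2.744 m
N = 2 * 2.321 / 2.744 = 1.6917


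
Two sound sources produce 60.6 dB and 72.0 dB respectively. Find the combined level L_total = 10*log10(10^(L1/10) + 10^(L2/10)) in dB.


10^(60.6/10) = 1.14815e+06
10^(72.0/10) = 1.58489e+07
Sum = 1.14815e+06 + 1.58489e+07 = 1.6997e+07
L_total = 10*log10(1.6997e+07) = 72.304 dB


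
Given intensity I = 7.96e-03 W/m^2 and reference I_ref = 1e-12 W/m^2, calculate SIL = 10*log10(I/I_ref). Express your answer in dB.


I / I_ref = 7.96e-03 / 1e-12 = 7.96e+09
SIL = 10 * log10(7.96e+09) = 99.009 dB


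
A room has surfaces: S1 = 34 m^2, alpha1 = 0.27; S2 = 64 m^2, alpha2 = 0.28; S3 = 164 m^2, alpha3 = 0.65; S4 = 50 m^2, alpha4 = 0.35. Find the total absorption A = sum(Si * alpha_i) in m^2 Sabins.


34 * 0.27 = 9.18
64 * 0.28 = 17.92
164 * 0.65 = 106.6
50 * 0.35 = 17.5
A_total = 9.18 + 17.92 + 106.6 + 17.5 = 151.2 m^2


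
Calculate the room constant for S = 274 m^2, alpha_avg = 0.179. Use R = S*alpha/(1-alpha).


R = 274 * 0.179 / (1 - 0.179) = 59.739 m^2


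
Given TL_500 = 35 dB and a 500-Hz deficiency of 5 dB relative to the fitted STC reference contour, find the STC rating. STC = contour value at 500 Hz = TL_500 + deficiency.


By ASTM E413, STC = value of the fitted reference contour at 500 Hz.
Contour value at 500 Hz = TL_500 + deficiency = 35 + 5 = 40
STC = 40


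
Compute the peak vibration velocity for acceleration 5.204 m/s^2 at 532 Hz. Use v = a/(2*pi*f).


omega = 2*pi*f = 2*pi*532 = 3342.65 rad/s
v = a / omega = 5.204 / 3342.65 = 0.0015568 m/s


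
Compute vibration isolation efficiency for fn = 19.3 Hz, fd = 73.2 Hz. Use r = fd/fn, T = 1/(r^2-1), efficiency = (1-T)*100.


r = 73.2 / 19.3 = 3.79275
r^2 - 1 = 3.79275^2 - 1 = 13.385
T = 1/13.385 = 0.0747105
Efficiency = (1 - 0.0747105)*100 = 92.529 %


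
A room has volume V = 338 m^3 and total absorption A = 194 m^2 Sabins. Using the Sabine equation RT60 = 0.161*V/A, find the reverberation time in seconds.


RT60 = 0.161 * 338 / 194 = 0.28051 s


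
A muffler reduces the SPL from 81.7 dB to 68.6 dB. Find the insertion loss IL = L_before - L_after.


Insertion loss = SPL without muffler - SPL with muffler
IL = 81.7 - 68.6 = 13.1 dB


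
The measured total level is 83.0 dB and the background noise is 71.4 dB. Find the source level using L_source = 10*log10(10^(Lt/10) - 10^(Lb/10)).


10^(83.0/10) = 1.99526e+08
10^(71.4/10) = 1.38038e+07
Difference = 1.99526e+08 - 1.38038e+07 = 1.85722e+08
L_source = 10*log10(1.85722e+08) = 82.689 dB


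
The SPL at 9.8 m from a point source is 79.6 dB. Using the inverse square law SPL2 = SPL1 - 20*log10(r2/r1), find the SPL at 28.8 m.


r2/r1 = 28.8/9.8 = 2.93878
Correction = 20*log10(2.93878) = 9.36334 dB
SPL2 = 79.6 - 9.36334 = 70.237 dB


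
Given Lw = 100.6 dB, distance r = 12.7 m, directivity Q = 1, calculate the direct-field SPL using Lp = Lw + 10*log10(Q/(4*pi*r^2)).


4*pi*r^2 = 4*pi*12.7^2 = 2026.83 m^2
Q / (4*pi*r^2) = 1 / 2026.83 = 0.000493381
Lp = 100.6 + 10*log10(0.000493381) = 67.532 dB


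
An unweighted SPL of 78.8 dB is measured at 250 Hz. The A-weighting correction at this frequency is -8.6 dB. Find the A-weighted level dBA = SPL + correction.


A-weighting table: 250 Hz -> -8.6 dB correction
SPL_A = SPL + correction = 78.8 + (-8.6) = 70.2 dBA


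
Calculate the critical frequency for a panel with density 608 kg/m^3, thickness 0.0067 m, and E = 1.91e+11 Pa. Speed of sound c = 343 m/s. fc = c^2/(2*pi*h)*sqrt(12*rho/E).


12*rho/E = 12*608/1.91e+11 = 3.8199e-08
sqrt(12*rho/E) = sqrt(3.8199e-08) = 0.000195446
c^2/(2*pi*h) = 343^2/(2*pi*0.0067) = 2.79469e+06
fc = 2.79469e+06 * 0.000195446 = 546.21 Hz


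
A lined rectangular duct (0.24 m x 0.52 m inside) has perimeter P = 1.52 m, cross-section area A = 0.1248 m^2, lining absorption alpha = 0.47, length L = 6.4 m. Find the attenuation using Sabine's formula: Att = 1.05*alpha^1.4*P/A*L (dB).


alpha^1.4 = 0.47^1.4 = 0.347486
Attenuation rate = 1.05 * alpha^1.4 * P / A
= 1.05 * 0.347486 * 1.52 / 0.1248 = 4.44381 dB/m
Total Att = 4.44381 * 6.4 = 28.44 dB


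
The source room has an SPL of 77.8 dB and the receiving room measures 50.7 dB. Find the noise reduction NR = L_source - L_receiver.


NR = L_source - L_receiver (difference between source and receiving room levels)
NR = 77.8 - 50.7 = 27.1 dB


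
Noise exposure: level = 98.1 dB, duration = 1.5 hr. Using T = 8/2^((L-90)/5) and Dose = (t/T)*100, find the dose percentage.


T_allowed = 8 / 2^((98.1 - 90)/5) = 2.60268 hr
Dose = 1.5 / 2.60268 * 100 = 57.633 %


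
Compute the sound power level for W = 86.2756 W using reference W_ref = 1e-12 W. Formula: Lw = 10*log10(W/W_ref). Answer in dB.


W / W_ref = 86.2756 / 1e-12 = 8.62756e+13
Lw = 10 * log10(8.62756e+13) = 139.36 dB


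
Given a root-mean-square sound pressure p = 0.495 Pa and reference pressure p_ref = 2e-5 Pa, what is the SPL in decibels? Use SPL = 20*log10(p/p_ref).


p / p_ref = 0.495 / 2e-5 = 24750
SPL = 20 * log10(24750) = 87.872 dB


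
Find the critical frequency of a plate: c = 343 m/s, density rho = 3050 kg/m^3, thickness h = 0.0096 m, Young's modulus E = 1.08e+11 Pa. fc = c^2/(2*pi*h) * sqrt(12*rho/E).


12*rho/E = 12*3050/1.08e+11 = 3.38889e-07
sqrt(12*rho/E) = sqrt(3.38889e-07) = 0.000582142
c^2/(2*pi*h) = 343^2/(2*pi*0.0096) = 1.95046e+06
fc = 1.95046e+06 * 0.000582142 = 1135.4 Hz


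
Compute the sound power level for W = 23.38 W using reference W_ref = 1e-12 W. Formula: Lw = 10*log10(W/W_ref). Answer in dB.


W / W_ref = 23.38 / 1e-12 = 2.338e+13
Lw = 10 * log10(2.338e+13) = 133.69 dB


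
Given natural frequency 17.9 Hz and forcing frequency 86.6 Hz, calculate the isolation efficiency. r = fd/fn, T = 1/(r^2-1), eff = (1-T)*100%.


r = 86.6 / 17.9 = 4.83799
r^2 - 1 = 4.83799^2 - 1 = 22.4061
T = 1/22.4061 = 0.0446307
Efficiency = (1 - 0.0446307)*100 = 95.537 %


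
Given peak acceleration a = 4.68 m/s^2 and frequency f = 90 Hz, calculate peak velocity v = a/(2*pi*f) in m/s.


omega = 2*pi*f = 2*pi*90 = 565.487 rad/s
v = a / omega = 4.68 / 565.487 = 0.0082761 m/s


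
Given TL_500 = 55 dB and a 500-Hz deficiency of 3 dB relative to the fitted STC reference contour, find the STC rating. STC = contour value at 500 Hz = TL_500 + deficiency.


By ASTM E413, STC = value of the fitted reference contour at 500 Hz.
Contour value at 500 Hz = TL_500 + deficiency = 55 + 3 = 58
STC = 58


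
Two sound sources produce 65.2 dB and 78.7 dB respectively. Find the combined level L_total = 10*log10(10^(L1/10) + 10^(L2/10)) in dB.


10^(65.2/10) = 3.31131e+06
10^(78.7/10) = 7.4131e+07
Sum = 3.31131e+06 + 7.4131e+07 = 7.74423e+07
L_total = 10*log10(7.74423e+07) = 78.89 dB


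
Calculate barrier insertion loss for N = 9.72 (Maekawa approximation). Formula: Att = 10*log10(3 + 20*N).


3 + 20*N = 3 + 20*9.72 = 197.4
Att = 10*log10(197.4) = 22.953 dB


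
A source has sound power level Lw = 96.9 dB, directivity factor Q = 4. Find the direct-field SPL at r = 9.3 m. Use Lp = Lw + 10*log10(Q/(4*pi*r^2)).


4*pi*r^2 = 4*pi*9.3^2 = 1086.87 m^2
Q / (4*pi*r^2) = 4 / 1086.87 = 0.00368029
Lp = 96.9 + 10*log10(0.00368029) = 72.559 dB


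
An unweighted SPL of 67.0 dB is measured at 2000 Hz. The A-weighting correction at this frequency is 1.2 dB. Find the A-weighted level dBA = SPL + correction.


A-weighting table: 2000 Hz -> 1.2 dB correction
SPL_A = SPL + correction = 67.0 + (1.2) = 68.2 dBA


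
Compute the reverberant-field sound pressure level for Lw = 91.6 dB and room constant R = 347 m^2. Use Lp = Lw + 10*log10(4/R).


4/R = 4/347 = 0.0115274
Lp = 91.6 + 10*log10(0.0115274) = 72.217 dB


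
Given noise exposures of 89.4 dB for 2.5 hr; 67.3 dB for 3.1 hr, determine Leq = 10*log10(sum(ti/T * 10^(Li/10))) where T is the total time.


T_total = 2.5 + 3.1 = 5.6 hr
(2.5/5.6) * 10^(89.4/10) = 3.88823e+08
(3.1/5.6) * 10^(67.3/10) = 2.97285e+06
Sum = 3.88823e+08 + 2.97285e+06 = 3.91796e+08
Leq = 10*log10(3.91796e+08) = 85.931 dB


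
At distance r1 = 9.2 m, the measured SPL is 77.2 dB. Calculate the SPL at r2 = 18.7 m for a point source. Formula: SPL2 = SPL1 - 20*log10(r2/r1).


r2/r1 = 18.7/9.2 = 2.03261
Correction = 20*log10(2.03261) = 6.16108 dB
SPL2 = 77.2 - 6.16108 = 71.039 dB


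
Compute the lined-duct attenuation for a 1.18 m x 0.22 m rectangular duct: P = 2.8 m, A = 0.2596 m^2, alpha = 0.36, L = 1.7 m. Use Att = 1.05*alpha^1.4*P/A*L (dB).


alpha^1.4 = 0.36^1.4 = 0.239234
Attenuation rate = 1.05 * alpha^1.4 * P / A
= 1.05 * 0.239234 * 2.8 / 0.2596 = 2.70935 dB/m
Total Att = 2.70935 * 1.7 = 4.6059 dB


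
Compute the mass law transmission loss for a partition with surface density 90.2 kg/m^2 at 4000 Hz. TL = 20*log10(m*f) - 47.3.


m * f = 90.2 * 4000 = 360800
20*log10(360800) = 111.145 dB
TL = 111.145 - 47.3 = 63.845 dB


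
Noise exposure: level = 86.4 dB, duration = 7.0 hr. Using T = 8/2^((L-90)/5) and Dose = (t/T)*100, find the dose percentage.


T_allowed = 8 / 2^((86.4 - 90)/5) = 13.1775 hr
Dose = 7.0 / 13.1775 * 100 = 53.121 %


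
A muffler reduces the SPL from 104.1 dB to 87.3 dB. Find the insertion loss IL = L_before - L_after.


Insertion loss = SPL without muffler - SPL with muffler
IL = 104.1 - 87.3 = 16.8 dB


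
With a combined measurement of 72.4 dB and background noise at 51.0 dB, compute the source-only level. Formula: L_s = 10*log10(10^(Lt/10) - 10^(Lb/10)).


10^(72.4/10) = 1.7378e+07
10^(51.0/10) = 125893
Difference = 1.7378e+07 - 125893 = 1.72521e+07
L_source = 10*log10(1.72521e+07) = 72.368 dB


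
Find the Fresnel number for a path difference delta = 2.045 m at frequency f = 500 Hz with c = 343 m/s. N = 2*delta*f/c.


N = 2*delta*f/c = 2*delta/lambda, where lambda = c/f
lambda = 343 / 500 = 0.686 m
N = 2 * 2.045 / 0.686 = 5.9621


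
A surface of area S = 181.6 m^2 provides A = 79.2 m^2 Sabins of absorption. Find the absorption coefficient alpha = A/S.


Absorption coefficient = absorbed power / incident power
alpha = A / S = 79.2 / 181.6 = 0.43612


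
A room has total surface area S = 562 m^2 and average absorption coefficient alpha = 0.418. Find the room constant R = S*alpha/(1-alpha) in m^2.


R = 562 * 0.418 / (1 - 0.418) = 403.64 m^2


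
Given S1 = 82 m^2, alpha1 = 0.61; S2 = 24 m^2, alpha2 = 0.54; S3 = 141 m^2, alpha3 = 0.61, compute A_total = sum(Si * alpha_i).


82 * 0.61 = 50.02
24 * 0.54 = 12.96
141 * 0.61 = 86.01
A_total = 50.02 + 12.96 + 86.01 = 148.99 m^2


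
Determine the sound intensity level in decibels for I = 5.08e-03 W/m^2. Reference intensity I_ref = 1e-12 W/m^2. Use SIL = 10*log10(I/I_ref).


I / I_ref = 5.08e-03 / 1e-12 = 5.08e+09
SIL = 10 * log10(5.08e+09) = 97.059 dB


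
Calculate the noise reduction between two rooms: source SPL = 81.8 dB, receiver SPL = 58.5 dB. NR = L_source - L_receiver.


NR = L_source - L_receiver (difference between source and receiving room levels)
NR = 81.8 - 58.5 = 23.3 dB


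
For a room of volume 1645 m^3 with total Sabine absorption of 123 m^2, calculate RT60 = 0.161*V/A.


RT60 = 0.161 * 1645 / 123 = 2.1532 s


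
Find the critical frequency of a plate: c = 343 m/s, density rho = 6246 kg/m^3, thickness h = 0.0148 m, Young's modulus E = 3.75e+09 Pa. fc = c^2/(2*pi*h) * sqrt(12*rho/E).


12*rho/E = 12*6246/3.75e+09 = 1.99872e-05
sqrt(12*rho/E) = sqrt(1.99872e-05) = 0.0044707
c^2/(2*pi*h) = 343^2/(2*pi*0.0148) = 1.26516e+06
fc = 1.26516e+06 * 0.0044707 = 5656.2 Hz


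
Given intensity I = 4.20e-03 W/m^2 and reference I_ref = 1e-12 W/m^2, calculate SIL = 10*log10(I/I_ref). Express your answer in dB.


I / I_ref = 4.20e-03 / 1e-12 = 4.2e+09
SIL = 10 * log10(4.2e+09) = 96.232 dB


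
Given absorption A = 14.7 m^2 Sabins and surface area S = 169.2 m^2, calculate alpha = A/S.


Absorption coefficient = absorbed power / incident power
alpha = A / S = 14.7 / 169.2 = 0.086879


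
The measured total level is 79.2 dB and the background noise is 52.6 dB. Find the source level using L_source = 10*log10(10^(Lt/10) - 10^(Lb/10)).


10^(79.2/10) = 8.31764e+07
10^(52.6/10) = 181970
Difference = 8.31764e+07 - 181970 = 8.29944e+07
L_source = 10*log10(8.29944e+07) = 79.19 dB


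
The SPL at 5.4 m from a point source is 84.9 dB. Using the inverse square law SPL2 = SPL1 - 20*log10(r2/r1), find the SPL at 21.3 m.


r2/r1 = 21.3/5.4 = 3.94444
Correction = 20*log10(3.94444) = 11.9197 dB
SPL2 = 84.9 - 11.9197 = 72.98 dB


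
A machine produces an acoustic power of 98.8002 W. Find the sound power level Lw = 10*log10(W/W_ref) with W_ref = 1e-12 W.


W / W_ref = 98.8002 / 1e-12 = 9.88002e+13
Lw = 10 * log10(9.88002e+13) = 139.95 dB


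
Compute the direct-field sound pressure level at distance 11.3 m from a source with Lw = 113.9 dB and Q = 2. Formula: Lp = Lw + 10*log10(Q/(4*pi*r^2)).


4*pi*r^2 = 4*pi*11.3^2 = 1604.6 m^2
Q / (4*pi*r^2) = 2 / 1604.6 = 0.00124642
Lp = 113.9 + 10*log10(0.00124642) = 84.857 dB


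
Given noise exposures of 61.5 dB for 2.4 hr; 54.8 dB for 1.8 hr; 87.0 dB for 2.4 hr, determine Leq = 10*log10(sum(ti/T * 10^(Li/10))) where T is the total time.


T_total = 2.4 + 1.8 + 2.4 = 6.6 hr
(2.4/6.6) * 10^(61.5/10) = 513650
(1.8/6.6) * 10^(54.8/10) = 82362.3
(2.4/6.6) * 10^(87.0/10) = 1.8225e+08
Sum = 513650 + 82362.3 + 1.8225e+08 = 1.82846e+08
Leq = 10*log10(1.82846e+08) = 82.621 dB


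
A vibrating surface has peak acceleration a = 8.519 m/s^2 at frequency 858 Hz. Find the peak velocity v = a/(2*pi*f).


omega = 2*pi*f = 2*pi*858 = 5390.97 rad/s
v = a / omega = 8.519 / 5390.97 = 0.0015802 m/s


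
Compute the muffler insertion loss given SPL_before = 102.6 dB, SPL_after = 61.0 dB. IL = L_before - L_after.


Insertion loss = SPL without muffler - SPL with muffler
IL = 102.6 - 61.0 = 41.6 dB


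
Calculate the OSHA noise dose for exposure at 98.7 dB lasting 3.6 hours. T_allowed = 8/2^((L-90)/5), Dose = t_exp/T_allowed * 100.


T_allowed = 8 / 2^((98.7 - 90)/5) = 2.39496 hr
Dose = 3.6 / 2.39496 * 100 = 150.32 %


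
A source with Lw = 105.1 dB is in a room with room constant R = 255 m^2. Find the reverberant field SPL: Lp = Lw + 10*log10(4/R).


4/R = 4/255 = 0.0156863
Lp = 105.1 + 10*log10(0.0156863) = 87.055 dB


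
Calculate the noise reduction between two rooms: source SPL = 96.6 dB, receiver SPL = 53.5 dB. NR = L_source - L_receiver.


NR = L_source - L_receiver (difference between source and receiving room levels)
NR = 96.6 - 53.5 = 43.1 dB


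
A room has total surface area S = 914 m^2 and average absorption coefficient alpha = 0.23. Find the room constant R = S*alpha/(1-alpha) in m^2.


R = 914 * 0.23 / (1 - 0.23) = 273.01 m^2


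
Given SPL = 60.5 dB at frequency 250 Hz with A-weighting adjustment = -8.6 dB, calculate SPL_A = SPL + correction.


A-weighting table: 250 Hz -> -8.6 dB correction
SPL_A = SPL + correction = 60.5 + (-8.6) = 51.9 dBA


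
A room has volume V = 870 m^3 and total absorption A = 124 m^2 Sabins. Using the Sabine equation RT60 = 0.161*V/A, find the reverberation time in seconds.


RT60 = 0.161 * 870 / 124 = 1.1296 s


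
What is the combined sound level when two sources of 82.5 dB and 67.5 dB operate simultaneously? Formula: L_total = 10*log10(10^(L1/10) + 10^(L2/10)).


10^(82.5/10) = 1.77828e+08
10^(67.5/10) = 5.62341e+06
Sum = 1.77828e+08 + 5.62341e+06 = 1.83451e+08
L_total = 10*log10(1.83451e+08) = 82.635 dB


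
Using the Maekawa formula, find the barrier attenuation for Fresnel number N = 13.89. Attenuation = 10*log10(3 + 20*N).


3 + 20*N = 3 + 20*13.89 = 280.8
Att = 10*log10(280.8) = 24.484 dB


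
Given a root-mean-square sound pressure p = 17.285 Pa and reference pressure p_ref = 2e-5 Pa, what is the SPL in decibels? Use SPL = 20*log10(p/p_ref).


p / p_ref = 17.285 / 2e-5 = 864250
SPL = 20 * log10(864250) = 118.73 dB


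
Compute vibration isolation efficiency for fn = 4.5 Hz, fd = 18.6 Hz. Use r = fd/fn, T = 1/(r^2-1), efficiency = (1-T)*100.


r = 18.6 / 4.5 = 4.13333
r^2 - 1 = 4.13333^2 - 1 = 16.0844
T = 1/16.0844 = 0.062172
Efficiency = (1 - 0.062172)*100 = 93.783 %


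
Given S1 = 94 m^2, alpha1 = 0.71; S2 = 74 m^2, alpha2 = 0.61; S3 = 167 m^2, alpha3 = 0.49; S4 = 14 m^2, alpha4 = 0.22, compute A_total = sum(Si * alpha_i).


94 * 0.71 = 66.74
74 * 0.61 = 45.14
167 * 0.49 = 81.83
14 * 0.22 = 3.08
A_total = 66.74 + 45.14 + 81.83 + 3.08 = 196.79 m^2


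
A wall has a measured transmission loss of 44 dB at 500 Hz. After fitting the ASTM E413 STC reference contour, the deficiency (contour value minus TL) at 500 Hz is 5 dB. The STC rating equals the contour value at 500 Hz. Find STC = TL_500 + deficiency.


By ASTM E413, STC = value of the fitted reference contour at 500 Hz.
Contour value at 500 Hz = TL_500 + deficiency = 44 + 5 = 49
STC = 49


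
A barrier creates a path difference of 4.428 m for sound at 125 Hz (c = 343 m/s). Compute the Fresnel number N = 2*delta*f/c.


N = 2*delta*f/c = 2*delta/lambda, where lambda = c/f
lambda = 343 / 125 = 2.744 m
N = 2 * 4.428 / 2.744 = 3.2274


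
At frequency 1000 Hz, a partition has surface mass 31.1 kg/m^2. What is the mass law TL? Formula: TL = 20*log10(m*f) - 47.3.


m * f = 31.1 * 1000 = 31100
20*log10(31100) = 89.8552 dB
TL = 89.8552 - 47.3 = 42.555 dB


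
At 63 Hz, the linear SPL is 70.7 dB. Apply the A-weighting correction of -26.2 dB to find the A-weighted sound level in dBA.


A-weighting table: 63 Hz -> -26.2 dB correction
SPL_A = SPL + correction = 70.7 + (-26.2) = 44.5 dBA


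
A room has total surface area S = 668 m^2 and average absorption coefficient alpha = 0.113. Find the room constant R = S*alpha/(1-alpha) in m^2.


R = 668 * 0.113 / (1 - 0.113) = 85.1 m^2


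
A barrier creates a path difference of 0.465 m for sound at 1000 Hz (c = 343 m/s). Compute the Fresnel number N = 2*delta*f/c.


N = 2*delta*f/c = 2*delta/lambda, where lambda = c/f
lambda = 343 / 1000 = 0.343 m
N = 2 * 0.465 / 0.343 = 2.7114


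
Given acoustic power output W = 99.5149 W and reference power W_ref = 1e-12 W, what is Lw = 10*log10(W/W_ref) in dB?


W / W_ref = 99.5149 / 1e-12 = 9.95149e+13
Lw = 10 * log10(9.95149e+13) = 139.98 dB


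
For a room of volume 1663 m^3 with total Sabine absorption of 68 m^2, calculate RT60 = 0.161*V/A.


RT60 = 0.161 * 1663 / 68 = 3.9374 s


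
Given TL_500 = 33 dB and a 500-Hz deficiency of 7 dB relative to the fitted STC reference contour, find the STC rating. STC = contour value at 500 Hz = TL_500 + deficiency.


By ASTM E413, STC = value of the fitted reference contour at 500 Hz.
Contour value at 500 Hz = TL_500 + deficiency = 33 + 7 = 40
STC = 40


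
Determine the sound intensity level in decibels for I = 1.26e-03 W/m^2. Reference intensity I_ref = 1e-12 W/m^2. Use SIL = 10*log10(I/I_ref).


I / I_ref = 1.26e-03 / 1e-12 = 1.26e+09
SIL = 10 * log10(1.26e+09) = 91.004 dB


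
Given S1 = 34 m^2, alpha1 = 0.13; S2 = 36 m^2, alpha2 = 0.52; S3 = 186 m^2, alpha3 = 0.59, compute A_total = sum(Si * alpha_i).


34 * 0.13 = 4.42
36 * 0.52 = 18.72
186 * 0.59 = 109.74
A_total = 4.42 + 18.72 + 109.74 = 132.88 m^2


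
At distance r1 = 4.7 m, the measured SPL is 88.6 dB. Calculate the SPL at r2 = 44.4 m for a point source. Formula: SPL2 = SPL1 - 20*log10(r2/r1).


r2/r1 = 44.4/4.7 = 9.44681
Correction = 20*log10(9.44681) = 19.5057 dB
SPL2 = 88.6 - 19.5057 = 69.094 dB


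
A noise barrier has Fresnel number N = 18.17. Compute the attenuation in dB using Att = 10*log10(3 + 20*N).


3 + 20*N = 3 + 20*18.17 = 366.4
Att = 10*log10(366.4) = 25.64 dB


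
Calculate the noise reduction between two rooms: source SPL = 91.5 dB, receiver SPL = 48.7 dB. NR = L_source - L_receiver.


NR = L_source - L_receiver (difference between source and receiving room levels)
NR = 91.5 - 48.7 = 42.8 dB


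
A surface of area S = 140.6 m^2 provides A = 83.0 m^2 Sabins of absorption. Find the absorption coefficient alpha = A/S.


Absorption coefficient = absorbed power / incident power
alpha = A / S = 83.0 / 140.6 = 0.59033


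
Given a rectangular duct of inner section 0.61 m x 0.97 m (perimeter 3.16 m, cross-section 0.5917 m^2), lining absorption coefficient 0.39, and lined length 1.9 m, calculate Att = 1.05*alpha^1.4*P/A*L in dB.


alpha^1.4 = 0.39^1.4 = 0.267603
Attenuation rate = 1.05 * alpha^1.4 * P / A
= 1.05 * 0.267603 * 3.16 / 0.5917 = 1.5006 dB/m
Total Att = 1.5006 * 1.9 = 2.8511 dB


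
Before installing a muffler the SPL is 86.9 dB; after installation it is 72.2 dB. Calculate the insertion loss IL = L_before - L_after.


Insertion loss = SPL without muffler - SPL with muffler
IL = 86.9 - 72.2 = 14.7 dB


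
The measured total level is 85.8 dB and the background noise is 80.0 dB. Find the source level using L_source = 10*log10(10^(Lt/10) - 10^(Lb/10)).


10^(85.8/10) = 3.80189e+08
10^(80.0/10) = 1e+08
Difference = 3.80189e+08 - 1e+08 = 2.80189e+08
L_source = 10*log10(2.80189e+08) = 84.475 dB


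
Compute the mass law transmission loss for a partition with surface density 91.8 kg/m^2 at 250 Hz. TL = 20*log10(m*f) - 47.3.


m * f = 91.8 * 250 = 22950
20*log10(22950) = 87.2157 dB
TL = 87.2157 - 47.3 = 39.916 dB


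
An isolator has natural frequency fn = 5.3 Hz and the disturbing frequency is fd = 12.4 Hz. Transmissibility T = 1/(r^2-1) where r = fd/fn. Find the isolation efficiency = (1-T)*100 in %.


r = 12.4 / 5.3 = 2.33962
r^2 - 1 = 2.33962^2 - 1 = 4.47382
T = 1/4.47382 = 0.223523
Efficiency = (1 - 0.223523)*100 = 77.648 %


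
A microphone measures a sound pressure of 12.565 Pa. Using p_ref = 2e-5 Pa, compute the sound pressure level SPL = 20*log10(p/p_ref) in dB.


p / p_ref = 12.565 / 2e-5 = 628250
SPL = 20 * log10(628250) = 115.96 dB


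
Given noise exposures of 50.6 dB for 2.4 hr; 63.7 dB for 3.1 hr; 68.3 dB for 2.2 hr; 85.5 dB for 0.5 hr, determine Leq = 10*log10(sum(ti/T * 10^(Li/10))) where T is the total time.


T_total = 2.4 + 3.1 + 2.2 + 0.5 = 8.2 hr
(2.4/8.2) * 10^(50.6/10) = 33604.5
(3.1/8.2) * 10^(63.7/10) = 886233
(2.2/8.2) * 10^(68.3/10) = 1.81388e+06
(0.5/8.2) * 10^(85.5/10) = 2.1635e+07
Sum = 33604.5 + 886233 + 1.81388e+06 + 2.1635e+07 = 2.43687e+07
Leq = 10*log10(2.43687e+07) = 73.868 dB


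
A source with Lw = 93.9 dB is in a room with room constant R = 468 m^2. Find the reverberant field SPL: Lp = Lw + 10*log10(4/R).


4/R = 4/468 = 0.00854701
Lp = 93.9 + 10*log10(0.00854701) = 73.218 dB


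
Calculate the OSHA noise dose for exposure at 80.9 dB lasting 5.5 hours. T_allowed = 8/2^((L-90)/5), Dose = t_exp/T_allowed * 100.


T_allowed = 8 / 2^((80.9 - 90)/5) = 28.2465 hr
Dose = 5.5 / 28.2465 * 100 = 19.471 %


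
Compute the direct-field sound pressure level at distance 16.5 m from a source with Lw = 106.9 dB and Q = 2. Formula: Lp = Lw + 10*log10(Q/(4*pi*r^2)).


4*pi*r^2 = 4*pi*16.5^2 = 3421.19 m^2
Q / (4*pi*r^2) = 2 / 3421.19 = 0.000584592
Lp = 106.9 + 10*log10(0.000584592) = 74.569 dB


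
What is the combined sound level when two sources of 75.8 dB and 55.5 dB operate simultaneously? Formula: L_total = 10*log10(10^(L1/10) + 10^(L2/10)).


10^(75.8/10) = 3.80189e+07
10^(55.5/10) = 354813
Sum = 3.80189e+07 + 354813 = 3.83737e+07
L_total = 10*log10(3.83737e+07) = 75.84 dB


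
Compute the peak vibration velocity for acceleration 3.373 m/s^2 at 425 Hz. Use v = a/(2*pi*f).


omega = 2*pi*f = 2*pi*425 = 2670.35 rad/s
v = a / omega = 3.373 / 2670.35 = 0.0012631 m/s


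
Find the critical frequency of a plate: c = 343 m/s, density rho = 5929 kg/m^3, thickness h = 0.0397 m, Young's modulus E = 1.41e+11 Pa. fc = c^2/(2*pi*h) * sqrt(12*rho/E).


12*rho/E = 12*5929/1.41e+11 = 5.04596e-07
sqrt(12*rho/E) = sqrt(5.04596e-07) = 0.000710349
c^2/(2*pi*h) = 343^2/(2*pi*0.0397) = 471648
fc = 471648 * 0.000710349 = 335.03 Hz


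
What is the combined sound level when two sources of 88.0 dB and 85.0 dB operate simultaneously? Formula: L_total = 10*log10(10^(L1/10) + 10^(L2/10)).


10^(88.0/10) = 6.30957e+08
10^(85.0/10) = 3.16228e+08
Sum = 6.30957e+08 + 3.16228e+08 = 9.47185e+08
L_total = 10*log10(9.47185e+08) = 89.764 dB


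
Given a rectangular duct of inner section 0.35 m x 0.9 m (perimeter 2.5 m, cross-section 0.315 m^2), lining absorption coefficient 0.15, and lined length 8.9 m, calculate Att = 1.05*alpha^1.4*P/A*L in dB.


alpha^1.4 = 0.15^1.4 = 0.0702308
Attenuation rate = 1.05 * alpha^1.4 * P / A
= 1.05 * 0.0702308 * 2.5 / 0.315 = 0.585257 dB/m
Total Att = 0.585257 * 8.9 = 5.2088 dB


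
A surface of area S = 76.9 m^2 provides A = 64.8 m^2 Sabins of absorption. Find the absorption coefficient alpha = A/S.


Absorption coefficient = absorbed power / incident power
alpha = A / S = 64.8 / 76.9 = 0.84265


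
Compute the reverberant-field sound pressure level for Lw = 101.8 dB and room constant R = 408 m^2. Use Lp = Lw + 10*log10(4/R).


4/R = 4/408 = 0.00980392
Lp = 101.8 + 10*log10(0.00980392) = 81.714 dB


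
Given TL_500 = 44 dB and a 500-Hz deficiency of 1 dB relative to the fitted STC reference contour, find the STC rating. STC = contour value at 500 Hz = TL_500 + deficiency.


By ASTM E413, STC = value of the fitted reference contour at 500 Hz.
Contour value at 500 Hz = TL_500 + deficiency = 44 + 1 = 45
STC = 45


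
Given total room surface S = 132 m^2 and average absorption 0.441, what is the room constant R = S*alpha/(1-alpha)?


R = 132 * 0.441 / (1 - 0.441) = 104.14 m^2


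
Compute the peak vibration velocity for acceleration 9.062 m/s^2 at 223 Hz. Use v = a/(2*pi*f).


omega = 2*pi*f = 2*pi*223 = 1401.15 rad/s
v = a / omega = 9.062 / 1401.15 = 0.0064675 m/s


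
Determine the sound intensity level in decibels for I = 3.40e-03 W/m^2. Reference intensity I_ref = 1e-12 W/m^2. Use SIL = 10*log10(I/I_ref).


I / I_ref = 3.40e-03 / 1e-12 = 3.4e+09
SIL = 10 * log10(3.4e+09) = 95.315 dB


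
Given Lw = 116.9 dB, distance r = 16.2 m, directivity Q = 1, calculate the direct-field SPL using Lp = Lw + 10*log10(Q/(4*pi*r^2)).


4*pi*r^2 = 4*pi*16.2^2 = 3297.92 m^2
Q / (4*pi*r^2) = 1 / 3297.92 = 0.000303221
Lp = 116.9 + 10*log10(0.000303221) = 81.718 dB


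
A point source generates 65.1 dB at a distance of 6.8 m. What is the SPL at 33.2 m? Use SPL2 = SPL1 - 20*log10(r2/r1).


r2/r1 = 33.2/6.8 = 4.88235
Correction = 20*log10(4.88235) = 13.7726 dB
SPL2 = 65.1 - 13.7726 = 51.327 dB


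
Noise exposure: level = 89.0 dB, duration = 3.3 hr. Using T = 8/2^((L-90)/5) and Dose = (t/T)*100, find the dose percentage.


T_allowed = 8 / 2^((89.0 - 90)/5) = 9.18959 hr
Dose = 3.3 / 9.18959 * 100 = 35.91 %


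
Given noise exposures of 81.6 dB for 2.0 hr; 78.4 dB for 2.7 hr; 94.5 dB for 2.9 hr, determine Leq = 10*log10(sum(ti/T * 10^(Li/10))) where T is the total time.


T_total = 2.0 + 2.7 + 2.9 = 7.6 hr
(2.0/7.6) * 10^(81.6/10) = 3.80379e+07
(2.7/7.6) * 10^(78.4/10) = 2.45782e+07
(2.9/7.6) * 10^(94.5/10) = 1.07544e+09
Sum = 3.80379e+07 + 2.45782e+07 + 1.07544e+09 = 1.13806e+09
Leq = 10*log10(1.13806e+09) = 90.562 dB


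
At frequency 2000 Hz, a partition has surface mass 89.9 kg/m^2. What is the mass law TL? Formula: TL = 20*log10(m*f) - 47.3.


m * f = 89.9 * 2000 = 179800
20*log10(179800) = 105.096 dB
TL = 105.096 - 47.3 = 57.796 dB


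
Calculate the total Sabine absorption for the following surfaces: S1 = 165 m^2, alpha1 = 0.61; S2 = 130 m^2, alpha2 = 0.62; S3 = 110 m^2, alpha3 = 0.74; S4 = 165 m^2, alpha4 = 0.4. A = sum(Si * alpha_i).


165 * 0.61 = 100.65
130 * 0.62 = 80.6
110 * 0.74 = 81.4
165 * 0.4 = 66
A_total = 100.65 + 80.6 + 81.4 + 66 = 328.65 m^2


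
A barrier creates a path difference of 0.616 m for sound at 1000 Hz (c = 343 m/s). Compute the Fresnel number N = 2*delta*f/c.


N = 2*delta*f/c = 2*delta/lambda, where lambda = c/f
lambda = 343 / 1000 = 0.343 m
N = 2 * 0.616 / 0.343 = 3.5918


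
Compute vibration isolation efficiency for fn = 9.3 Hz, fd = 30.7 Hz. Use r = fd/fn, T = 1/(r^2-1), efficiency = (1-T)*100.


r = 30.7 / 9.3 = 3.30108
r^2 - 1 = 3.30108^2 - 1 = 9.89713
T = 1/9.89713 = 0.101039
Efficiency = (1 - 0.101039)*100 = 89.896 %


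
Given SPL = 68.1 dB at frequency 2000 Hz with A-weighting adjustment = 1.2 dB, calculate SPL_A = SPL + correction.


A-weighting table: 2000 Hz -> 1.2 dB correction
SPL_A = SPL + correction = 68.1 + (1.2) = 69.3 dBA


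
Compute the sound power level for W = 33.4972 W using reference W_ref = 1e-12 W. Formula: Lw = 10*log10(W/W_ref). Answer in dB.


W / W_ref = 33.4972 / 1e-12 = 3.34972e+13
Lw = 10 * log10(3.34972e+13) = 135.25 dB


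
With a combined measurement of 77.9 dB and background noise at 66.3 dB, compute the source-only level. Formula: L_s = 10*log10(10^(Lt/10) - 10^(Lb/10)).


10^(77.9/10) = 6.16595e+07
10^(66.3/10) = 4.2658e+06
Difference = 6.16595e+07 - 4.2658e+06 = 5.73937e+07
L_source = 10*log10(5.73937e+07) = 77.589 dB


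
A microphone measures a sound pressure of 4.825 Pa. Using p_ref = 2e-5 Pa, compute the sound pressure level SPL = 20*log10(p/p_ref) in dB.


p / p_ref = 4.825 / 2e-5 = 241250
SPL = 20 * log10(241250) = 107.65 dB


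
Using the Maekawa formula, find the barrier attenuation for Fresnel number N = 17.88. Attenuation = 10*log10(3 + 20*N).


3 + 20*N = 3 + 20*17.88 = 360.6
Att = 10*log10(360.6) = 25.57 dB


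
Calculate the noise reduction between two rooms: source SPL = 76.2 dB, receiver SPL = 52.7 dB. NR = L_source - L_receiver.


NR = L_source - L_receiver (difference between source and receiving room levels)
NR = 76.2 - 52.7 = 23.5 dB


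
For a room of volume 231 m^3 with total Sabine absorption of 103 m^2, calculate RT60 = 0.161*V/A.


RT60 = 0.161 * 231 / 103 = 0.36108 s


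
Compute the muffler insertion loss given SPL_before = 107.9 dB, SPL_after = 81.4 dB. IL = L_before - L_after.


Insertion loss = SPL without muffler - SPL with muffler
IL = 107.9 - 81.4 = 26.5 dB


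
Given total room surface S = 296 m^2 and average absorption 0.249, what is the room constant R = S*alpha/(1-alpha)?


R = 296 * 0.249 / (1 - 0.249) = 98.141 m^2


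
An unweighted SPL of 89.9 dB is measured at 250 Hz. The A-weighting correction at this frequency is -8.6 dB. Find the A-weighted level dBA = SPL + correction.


A-weighting table: 250 Hz -> -8.6 dB correction
SPL_A = SPL + correction = 89.9 + (-8.6) = 81.3 dBA


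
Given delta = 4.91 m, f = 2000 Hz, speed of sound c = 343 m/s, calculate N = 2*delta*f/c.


N = 2*delta*f/c = 2*delta/lambda, where lambda = c/f
lambda = 343 / 2000 = 0.1715 m
N = 2 * 4.91 / 0.1715 = 57.259


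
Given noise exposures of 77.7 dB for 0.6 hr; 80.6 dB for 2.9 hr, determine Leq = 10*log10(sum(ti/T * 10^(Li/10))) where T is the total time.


T_total = 0.6 + 2.9 = 3.5 hr
(0.6/3.5) * 10^(77.7/10) = 1.00945e+07
(2.9/3.5) * 10^(80.6/10) = 9.51327e+07
Sum = 1.00945e+07 + 9.51327e+07 = 1.05227e+08
Leq = 10*log10(1.05227e+08) = 80.221 dB
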